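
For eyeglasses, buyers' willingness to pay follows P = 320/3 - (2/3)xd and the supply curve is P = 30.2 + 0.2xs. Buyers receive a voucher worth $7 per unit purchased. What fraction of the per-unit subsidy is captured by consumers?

Consumer share = 10/13

Pre-subsidy: 320/3 - (2/3)x = 30.2 + 0.2x gives x* = 1147/13 and P* = 622/13.
With the rebate, buyers effectively pay Pb = Ps − 7, where Ps is the price sellers receive.
On the curves, Pb = 320/3 - (2/3)x and Ps = 30.2 + 0.2x; the wedge Ps − Pb = 7 gives 30.2 + 0.2x − (320/3 - (2/3)x) = 7, so x' = 1252/13.
Then Pb = 320/3 − (2/3)·(1252/13) = 552/13 and Ps = 30.2 + 0.2·(1252/13) = 643/13.
Buyers' price falls by P* − Pb = 622/13 − 552/13 = 70/13; sellers' price rises by Ps − P* = 643/13 − 622/13 = 21/13.
So consumers capture (70/13)/7 = 10/13 of each unit of subsidy.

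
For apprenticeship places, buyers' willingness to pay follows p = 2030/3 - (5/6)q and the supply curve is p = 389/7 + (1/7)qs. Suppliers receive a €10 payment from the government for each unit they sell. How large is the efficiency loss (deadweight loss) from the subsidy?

Deadweight loss = 2100/41

Pre-subsidy: 2030/3 - (5/6)q = 389/7 + (1/7)q gives q* = 26086/41 and p* = 6005/41.
With the subsidy, sellers receive ps = pb + 10 for each unit, where pb is the price buyers pay.
On the curves, pb = 2030/3 - (5/6)q and ps = 389/7 + (1/7)q; the wedge ps − pb = 10 gives 389/7 + (1/7)q − (2030/3 - (5/6)q) = 10, so q' = 26506/41.
Then pb = 2030/3 − (5/6)·(26506/41) = 5655/41 and ps = 389/7 + (1/7)·(26506/41) = 6065/41.
The subsidy expands output by 26506/41 − 26086/41 = 420/41 past the efficient level; on those units the gap between marginal cost and willingness to pay runs from 0 up to 10.
DWL = ½ × 10 × 420/41 = 2100/41.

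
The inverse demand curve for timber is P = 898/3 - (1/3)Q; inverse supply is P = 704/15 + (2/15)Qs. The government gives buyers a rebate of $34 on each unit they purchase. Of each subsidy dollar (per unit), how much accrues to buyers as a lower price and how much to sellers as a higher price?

Buyers gain 170/7 per unit; sellers gain 68/7 per unit

Pre-subsidy: 898/3 - (1/3)Q = 704/15 + (2/15)Q gives Q* = 3786/7 and P* = 2500/21.
With the rebate, buyers effectively pay Pb = Ps − 34, where Ps is the price sellers receive.
On the curves, Pb = 898/3 - (1/3)Q and Ps = 704/15 + (2/15)Q; the wedge Ps − Pb = 34 gives 704/15 + (2/15)Q − (898/3 - (1/3)Q) = 34, so Q' = 4296/7.
Then Pb = 898/3 − (1/3)·(4296/7) = 1990/21 and Ps = 704/15 + (2/15)·(4296/7) = 2704/21.
Buyers' price falls by P* − Pb = 2500/21 − 1990/21 = 170/7; sellers' price rises by Ps − P* = 2704/21 − 2500/21 = 68/7.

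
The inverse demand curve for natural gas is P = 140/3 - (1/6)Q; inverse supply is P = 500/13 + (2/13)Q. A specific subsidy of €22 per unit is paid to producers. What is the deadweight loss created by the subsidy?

Pre-subsidy: 140/3 - (1/6)Q = 500/13 + (2/13)Q gives Q* = 25.6 and P* = 42.4.
With the subsidy, sellers receive Ps = Pb + 22 for each unit, where Pb is the price buyers pay.
On the curves, Pb = 140/3 - (1/6)Q and Ps = 500/13 + (2/13)Q; the wedge Ps − Pb = 22 gives 500/13 + (2/13)Q − (140/3 - (1/6)Q) = 22, so Q' = 94.24.
Then Pb = 140/3 − (1/6)·94.24 = 30.96 and Ps = 500/13 + (2/13)·94.24 = 52.96.
The subsidy expands output by 94.24 − 25.6 = 68.64 past the efficient level; on those units the gap between marginal cost and willingness to pay runs from 0 up to 22.
DWL = ½ × 22 × 68.64 = 755.04.

Deadweight loss = €755.04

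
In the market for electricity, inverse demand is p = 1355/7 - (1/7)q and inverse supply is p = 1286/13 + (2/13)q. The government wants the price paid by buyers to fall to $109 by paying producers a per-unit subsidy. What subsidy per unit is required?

Required subsidy s = $81 per unit

At a buyer price of 109, quantity demanded is 1355 − 7·109 = 592.
Sellers supply 592 only when they receive ps = 1286/13 + (2/13)·592 = 190.
s = ps − pb = 190 − 109 = 81.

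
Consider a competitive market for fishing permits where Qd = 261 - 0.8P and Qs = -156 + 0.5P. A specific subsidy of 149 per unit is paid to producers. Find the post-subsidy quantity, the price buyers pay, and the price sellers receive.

Q' = 653/13; buyers pay 3425/13; sellers receive 5362/13

Pre-subsidy: 261 - 0.8P = -156 + 0.5P gives P* = 4170/13, Q* = 57/13.
With the subsidy, sellers receive Ps = Pb + 149 for each unit, where Pb is the price buyers pay.
Supply in terms of Pb becomes Qs = -156 + 0.5(Pb + 149) = -81.5 + 0.5Pb. Setting this equal to demand: 261 - 0.8Pb = -81.5 + 0.5Pb, so Pb = 3425/13.
Sellers receive Ps = 3425/13 + 149 = 5362/13; Q' = 261 − 0.8·(3425/13) = 653/13.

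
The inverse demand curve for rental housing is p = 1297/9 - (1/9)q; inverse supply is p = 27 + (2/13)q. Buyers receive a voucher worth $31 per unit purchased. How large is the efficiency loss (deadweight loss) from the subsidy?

Pre-subsidy: 1297/9 - (1/9)q = 27 + (2/13)q gives q* = 442 and p* = 95.
With the rebate, buyers effectively pay pb = ps − 31, where ps is the price sellers receive.
On the curves, pb = 1297/9 - (1/9)q and ps = 27 + (2/13)q; the wedge ps − pb = 31 gives 27 + (2/13)q − (1297/9 - (1/9)q) = 31, so q' = 559.
Then pb = 1297/9 − (1/9)·559 = 82 and ps = 27 + (2/13)·559 = 113.
The subsidy expands output by 559 − 442 = 117 past the efficient level; on those units the gap between marginal cost and willingness to pay runs from 0 up to 31.
DWL = ½ × 31 × 117 = 1813.5.

Deadweight loss = $1813.5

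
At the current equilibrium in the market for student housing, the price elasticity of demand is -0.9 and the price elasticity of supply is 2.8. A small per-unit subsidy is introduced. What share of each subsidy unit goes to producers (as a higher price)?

For a small subsidy around the equilibrium, the benefit split depends on the relative slopes, which at a point are proportional to the elasticities.
Buyer share = εs/(εs + |εd|) = 2.8/(2.8 + 0.9) = 28/37; seller share = |εd|/(εs + |εd|) = 9/37.
So producers capture 9/37 of the subsidy.

Producer share = 9/37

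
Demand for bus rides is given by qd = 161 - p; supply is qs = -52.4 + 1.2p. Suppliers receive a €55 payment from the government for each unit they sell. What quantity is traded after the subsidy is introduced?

Pre-subsidy: 161 - p = -52.4 + 1.2p gives p* = 97, q* = 64.
With the subsidy, sellers receive ps = pb + 55 for each unit, where pb is the price buyers pay.
Supply in terms of pb becomes qs = -52.4 + 1.2(pb + 55) = 13.6 + 1.2pb. Setting this equal to demand: 161 - pb = 13.6 + 1.2pb, so pb = 67.
Sellers receive ps = 67 + 55 = 122; q' = 161 − 1·67 = 94.

q' = 94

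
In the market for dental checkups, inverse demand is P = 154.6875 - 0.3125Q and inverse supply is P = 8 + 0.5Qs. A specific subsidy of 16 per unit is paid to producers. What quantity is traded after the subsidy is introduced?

Pre-subsidy: 154.6875 - 0.3125Q = 8 + 0.5Q gives Q* = 2347/13 and P* = 2555/26.
With the subsidy, sellers receive Ps = Pb + 16 for each unit, where Pb is the price buyers pay.
On the curves, Pb = 154.6875 - 0.3125Q and Ps = 8 + 0.5Q; the wedge Ps − Pb = 16 gives 8 + 0.5Q − (154.6875 - 0.3125Q) = 16, so Q' = 2603/13.
Then Pb = 154.6875 − 0.3125·(2603/13) = 2395/26 and Ps = 8 + 0.5·(2603/13) = 2811/26.

Q' = 2603/13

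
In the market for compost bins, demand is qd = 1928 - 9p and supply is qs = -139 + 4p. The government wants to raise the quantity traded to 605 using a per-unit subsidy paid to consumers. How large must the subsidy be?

Required subsidy s = 39 per unit

At q = 605, invert demand for the buyer price: pb = (1928 − 605)/9 = 147; invert supply for the seller price: ps = (605 − (-139))/4 = 186.
The subsidy must fill the gap: s = ps − pb = 186 − 147 = 39.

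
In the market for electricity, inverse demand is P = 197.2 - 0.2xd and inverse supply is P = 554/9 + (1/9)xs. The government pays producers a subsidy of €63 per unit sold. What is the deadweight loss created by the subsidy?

Pre-subsidy: 197.2 - 0.2x = 554/9 + (1/9)x gives x* = 436 and P* = 110.
With the subsidy, sellers receive Ps = Pb + 63 for each unit, where Pb is the price buyers pay.
On the curves, Pb = 197.2 - 0.2x and Ps = 554/9 + (1/9)x; the wedge Ps − Pb = 63 gives 554/9 + (1/9)x − (197.2 - 0.2x) = 63, so x' = 638.5.
Then Pb = 197.2 − 0.2·638.5 = 69.5 and Ps = 554/9 + (1/9)·638.5 = 132.5.
The subsidy expands output by 638.5 − 436 = 202.5 past the efficient level; on those units the gap between marginal cost and willingness to pay runs from 0 up to 63.
DWL = ½ × 63 × 202.5 = 6378.75.

Deadweight loss = €6378.75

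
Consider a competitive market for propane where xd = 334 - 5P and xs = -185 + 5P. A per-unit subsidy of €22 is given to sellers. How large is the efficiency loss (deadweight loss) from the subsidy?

Deadweight loss = €605

Pre-subsidy: 334 - 5P = -185 + 5P gives P* = 51.9, x* = 74.5.
With the subsidy, sellers receive Ps = Pb + 22 for each unit, where Pb is the price buyers pay.
Supply in terms of Pb becomes xs = -185 + 5(Pb + 22) = -75 + 5Pb. Setting this equal to demand: 334 - 5Pb = -75 + 5Pb, so Pb = 40.9.
Sellers receive Ps = 40.9 + 22 = 62.9; x' = 334 − 5·40.9 = 129.5.
The subsidy expands output by 129.5 − 74.5 = 55 past the efficient level; on those units the gap between marginal cost and willingness to pay runs from 0 up to 22.
DWL = ½ × 22 × 55 = 605.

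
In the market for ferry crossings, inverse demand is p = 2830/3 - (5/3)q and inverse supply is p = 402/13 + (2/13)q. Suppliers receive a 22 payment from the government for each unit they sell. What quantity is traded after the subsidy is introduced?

q' = 36442/71

Pre-subsidy: 2830/3 - (5/3)q = 402/13 + (2/13)q gives q* = 35584/71 and p* = 7670/71.
With the subsidy, sellers receive ps = pb + 22 for each unit, where pb is the price buyers pay.
On the curves, pb = 2830/3 - (5/3)q and ps = 402/13 + (2/13)q; the wedge ps − pb = 22 gives 402/13 + (2/13)q − (2830/3 - (5/3)q) = 22, so q' = 36442/71.
Then pb = 2830/3 − (5/3)·(36442/71) = 6240/71 and ps = 402/13 + (2/13)·(36442/71) = 7802/71.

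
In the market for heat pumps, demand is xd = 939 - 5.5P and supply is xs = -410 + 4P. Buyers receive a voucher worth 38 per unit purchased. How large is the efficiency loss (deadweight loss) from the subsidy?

Deadweight loss = 1672

Pre-subsidy: 939 - 5.5P = -410 + 4P gives P* = 142, x* = 158.
With the rebate, buyers effectively pay Pb = Ps − 38, where Ps is the price sellers receive.
Demand in terms of Ps becomes xd = 939 − 5.5(Ps − 38) = 1148 - 5.5Ps. Setting this equal to supply: 1148 - 5.5Ps = -410 + 4Ps, so Ps = 164.
Buyers pay Pb = 164 − 38 = 126; x' = -410 + 4·164 = 246.
The subsidy expands output by 246 − 158 = 88 past the efficient level; on those units the gap between marginal cost and willingness to pay runs from 0 up to 38.
DWL = ½ × 38 × 88 = 1672.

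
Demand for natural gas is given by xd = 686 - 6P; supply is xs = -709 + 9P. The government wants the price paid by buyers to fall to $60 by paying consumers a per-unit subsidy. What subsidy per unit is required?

At a buyer price of 60, quantity demanded is 686 − 6·60 = 326.
Sellers supply 326 only when they receive Ps with -709 + 9·Ps = 326, i.e. Ps = 115.
s = Ps − Pb = 115 − 60 = 55.

Required subsidy s = $55 per unit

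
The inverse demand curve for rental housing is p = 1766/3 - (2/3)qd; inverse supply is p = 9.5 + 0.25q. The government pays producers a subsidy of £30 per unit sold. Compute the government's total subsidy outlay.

Government cost = 219300/11

Pre-subsidy: 1766/3 - (2/3)q = 9.5 + 0.25q gives q* = 6950/11 and p* = 1842/11.
With the subsidy, sellers receive ps = pb + 30 for each unit, where pb is the price buyers pay.
On the curves, pb = 1766/3 - (2/3)q and ps = 9.5 + 0.25q; the wedge ps − pb = 30 gives 9.5 + 0.25q − (1766/3 - (2/3)q) = 30, so q' = 7310/11.
Then pb = 1766/3 − (2/3)·(7310/11) = 1602/11 and ps = 9.5 + 0.25·(7310/11) = 1932/11.
Government outlay = subsidy × quantity = 30 × 7310/11 = 219300/11.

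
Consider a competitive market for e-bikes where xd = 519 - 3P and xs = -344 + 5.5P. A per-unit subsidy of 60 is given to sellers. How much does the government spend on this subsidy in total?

Pre-subsidy: 519 - 3P = -344 + 5.5P gives P* = 1726/17, x* = 3645/17.
With the subsidy, sellers receive Ps = Pb + 60 for each unit, where Pb is the price buyers pay.
Supply in terms of Pb becomes xs = -344 + 5.5(Pb + 60) = -14 + 5.5Pb. Setting this equal to demand: 519 - 3Pb = -14 + 5.5Pb, so Pb = 1066/17.
Sellers receive Ps = 1066/17 + 60 = 2086/17; x' = 519 − 3·(1066/17) = 5625/17.
Government outlay = subsidy × quantity = 60 × 5625/17 = 337500/17.

Government cost = 337500/17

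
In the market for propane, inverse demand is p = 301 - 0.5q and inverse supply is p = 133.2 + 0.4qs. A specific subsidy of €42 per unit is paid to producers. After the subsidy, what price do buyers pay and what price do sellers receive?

Buyers pay 1660/9; sellers receive 2038/9

Pre-subsidy: 301 - 0.5q = 133.2 + 0.4q gives q* = 1678/9 and p* = 1870/9.
With the subsidy, sellers receive ps = pb + 42 for each unit, where pb is the price buyers pay.
On the curves, pb = 301 - 0.5q and ps = 133.2 + 0.4q; the wedge ps − pb = 42 gives 133.2 + 0.4q − (301 - 0.5q) = 42, so q' = 2098/9.
Then pb = 301 − 0.5·(2098/9) = 1660/9 and ps = 133.2 + 0.4·(2098/9) = 2038/9.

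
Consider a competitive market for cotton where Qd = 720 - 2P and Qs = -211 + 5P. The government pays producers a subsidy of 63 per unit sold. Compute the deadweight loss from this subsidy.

Pre-subsidy: 720 - 2P = -211 + 5P gives P* = 133, Q* = 454.
With the subsidy, sellers receive Ps = Pb + 63 for each unit, where Pb is the price buyers pay.
Supply in terms of Pb becomes Qs = -211 + 5(Pb + 63) = 104 + 5Pb. Setting this equal to demand: 720 - 2Pb = 104 + 5Pb, so Pb = 88.
Sellers receive Ps = 88 + 63 = 151; Q' = 720 − 2·88 = 544.
The subsidy expands output by 544 − 454 = 90 past the efficient level; on those units the gap between marginal cost and willingness to pay runs from 0 up to 63.
DWL = ½ × 63 × 90 = 2835.

Deadweight loss = 2835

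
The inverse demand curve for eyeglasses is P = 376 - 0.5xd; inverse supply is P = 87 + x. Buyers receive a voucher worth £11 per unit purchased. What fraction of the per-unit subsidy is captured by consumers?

Pre-subsidy: 376 - 0.5x = 87 + x gives x* = 578/3 and P* = 839/3.
With the rebate, buyers effectively pay Pb = Ps − 11, where Ps is the price sellers receive.
On the curves, Pb = 376 - 0.5x and Ps = 87 + x; the wedge Ps − Pb = 11 gives 87 + x − (376 - 0.5x) = 11, so x' = 200.
Then Pb = 376 − 0.5·200 = 276 and Ps = 87 + 1·200 = 287.
Buyers' price falls by P* − Pb = 839/3 − 276 = 11/3; sellers' price rises by Ps − P* = 287 − 839/3 = 22/3.
So consumers capture (11/3)/11 = 1/3 of each unit of subsidy.

Consumer share = 1/3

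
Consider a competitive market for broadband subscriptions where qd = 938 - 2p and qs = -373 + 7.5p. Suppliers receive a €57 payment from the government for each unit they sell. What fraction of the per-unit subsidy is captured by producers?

Pre-subsidy: 938 - 2p = -373 + 7.5p gives p* = 138, q* = 662.
With the subsidy, sellers receive ps = pb + 57 for each unit, where pb is the price buyers pay.
Supply in terms of pb becomes qs = -373 + 7.5(pb + 57) = 54.5 + 7.5pb. Setting this equal to demand: 938 - 2pb = 54.5 + 7.5pb, so pb = 93.
Sellers receive ps = 93 + 57 = 150; q' = 938 − 2·93 = 752.
Buyers' price falls by p* − pb = 138 − 93 = 45; sellers' price rises by ps − p* = 150 − 138 = 12.
So producers capture 12/57 = 4/19 of each unit of subsidy.

Producer share = 4/19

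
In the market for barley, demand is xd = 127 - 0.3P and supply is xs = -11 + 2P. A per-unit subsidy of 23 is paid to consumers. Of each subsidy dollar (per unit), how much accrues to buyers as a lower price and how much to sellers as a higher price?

Buyers gain 20 per unit; sellers gain 3 per unit

Pre-subsidy: 127 - 0.3P = -11 + 2P gives P* = 60, x* = 109.
With the rebate, buyers effectively pay Pb = Ps − 23, where Ps is the price sellers receive.
Demand in terms of Ps becomes xd = 127 − 0.3(Ps − 23) = 133.9 - 0.3Ps. Setting this equal to supply: 133.9 - 0.3Ps = -11 + 2Ps, so Ps = 63.
Buyers pay Pb = 63 − 23 = 40; x' = -11 + 2·63 = 115.
Buyers' price falls by P* − Pb = 60 − 40 = 20; sellers' price rises by Ps − P* = 63 − 60 = 3.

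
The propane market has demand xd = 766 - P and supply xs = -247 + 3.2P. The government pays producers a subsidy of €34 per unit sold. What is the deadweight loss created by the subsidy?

Pre-subsidy: 766 - P = -247 + 3.2P gives P* = 5065/21, x* = 11021/21.
With the subsidy, sellers receive Ps = Pb + 34 for each unit, where Pb is the price buyers pay.
Supply in terms of Pb becomes xs = -247 + 3.2(Pb + 34) = -138.2 + 3.2Pb. Setting this equal to demand: 766 - Pb = -138.2 + 3.2Pb, so Pb = 1507/7.
Sellers receive Ps = 1507/7 + 34 = 1745/7; x' = 766 − 1·(1507/7) = 3855/7.
The subsidy expands output by 3855/7 − 11021/21 = 544/21 past the efficient level; on those units the gap between marginal cost and willingness to pay runs from 0 up to 34.
DWL = ½ × 34 × 544/21 = 9248/21.

Deadweight loss = 9248/21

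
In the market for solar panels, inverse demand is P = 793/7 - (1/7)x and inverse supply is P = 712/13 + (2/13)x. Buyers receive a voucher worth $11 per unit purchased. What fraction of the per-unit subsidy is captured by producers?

Pre-subsidy: 793/7 - (1/7)x = 712/13 + (2/13)x gives x* = 1775/9 and P* = 766/9.
With the rebate, buyers effectively pay Pb = Ps − 11, where Ps is the price sellers receive.
On the curves, Pb = 793/7 - (1/7)x and Ps = 712/13 + (2/13)x; the wedge Ps − Pb = 11 gives 712/13 + (2/13)x − (793/7 - (1/7)x) = 11, so x' = 6326/27.
Then Pb = 793/7 − (1/7)·(6326/27) = 2155/27 and Ps = 712/13 + (2/13)·(6326/27) = 2452/27.
Buyers' price falls by P* − Pb = 766/9 − 2155/27 = 143/27; sellers' price rises by Ps − P* = 2452/27 − 766/9 = 154/27.
So producers capture (154/27)/11 = 14/27 of each unit of subsidy.

Producer share = 14/27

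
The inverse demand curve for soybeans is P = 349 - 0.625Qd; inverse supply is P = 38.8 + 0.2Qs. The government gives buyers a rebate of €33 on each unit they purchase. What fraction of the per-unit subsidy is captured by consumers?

Pre-subsidy: 349 - 0.625Q = 38.8 + 0.2Q gives Q* = 376 and P* = 114.
With the rebate, buyers effectively pay Pb = Ps − 33, where Ps is the price sellers receive.
On the curves, Pb = 349 - 0.625Q and Ps = 38.8 + 0.2Q; the wedge Ps − Pb = 33 gives 38.8 + 0.2Q − (349 - 0.625Q) = 33, so Q' = 416.
Then Pb = 349 − 0.625·416 = 89 and Ps = 38.8 + 0.2·416 = 122.
Buyers' price falls by P* − Pb = 114 − 89 = 25; sellers' price rises by Ps − P* = 122 − 114 = 8.
So consumers capture 25/33 = 25/33 of each unit of subsidy.

Consumer share = 25/33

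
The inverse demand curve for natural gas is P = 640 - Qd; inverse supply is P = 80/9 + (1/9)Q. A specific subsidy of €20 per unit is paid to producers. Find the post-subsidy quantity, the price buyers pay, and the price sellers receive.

Pre-subsidy: 640 - Q = 80/9 + (1/9)Q gives Q* = 568 and P* = 72.
With the subsidy, sellers receive Ps = Pb + 20 for each unit, where Pb is the price buyers pay.
On the curves, Pb = 640 - Q and Ps = 80/9 + (1/9)Q; the wedge Ps − Pb = 20 gives 80/9 + (1/9)Q − (640 - Q) = 20, so Q' = 586.
Then Pb = 640 − 1·586 = 54 and Ps = 80/9 + (1/9)·586 = 74.

Q' = 586; buyers pay €54; sellers receive €74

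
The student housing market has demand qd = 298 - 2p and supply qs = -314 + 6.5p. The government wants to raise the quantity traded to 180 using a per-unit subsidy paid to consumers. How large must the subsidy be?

At q = 180, invert demand for the buyer price: pb = (298 − 180)/2 = 59; invert supply for the seller price: ps = (180 − (-314))/6.5 = 76.
The subsidy must fill the gap: s = ps − pb = 76 − 59 = 17.

Required subsidy s = 17 per unit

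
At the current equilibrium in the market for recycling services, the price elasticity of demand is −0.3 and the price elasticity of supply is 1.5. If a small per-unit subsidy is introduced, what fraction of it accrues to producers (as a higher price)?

Producer share = 1/6

For a small subsidy around the equilibrium, the benefit split depends on the relative slopes, which at a point are proportional to the elasticities.
Buyer share = εs/(εs + |εd|) = 1.5/(1.5 + 0.3) = 5/6; seller share = |εd|/(εs + |εd|) = 1/6.
So producers capture 1/6 of the subsidy.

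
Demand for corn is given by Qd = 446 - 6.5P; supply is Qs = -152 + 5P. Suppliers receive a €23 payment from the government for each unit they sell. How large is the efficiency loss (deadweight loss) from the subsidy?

Pre-subsidy: 446 - 6.5P = -152 + 5P gives P* = 52, Q* = 108.
With the subsidy, sellers receive Ps = Pb + 23 for each unit, where Pb is the price buyers pay.
Supply in terms of Pb becomes Qs = -152 + 5(Pb + 23) = -37 + 5Pb. Setting this equal to demand: 446 - 6.5Pb = -37 + 5Pb, so Pb = 42.
Sellers receive Ps = 42 + 23 = 65; Q' = 446 − 6.5·42 = 173.
The subsidy expands output by 173 − 108 = 65 past the efficient level; on those units the gap between marginal cost and willingness to pay runs from 0 up to 23.
DWL = ½ × 23 × 65 = 747.5.

Deadweight loss = €747.5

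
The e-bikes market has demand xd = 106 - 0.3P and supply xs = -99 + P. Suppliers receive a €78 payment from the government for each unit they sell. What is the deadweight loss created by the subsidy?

Pre-subsidy: 106 - 0.3P = -99 + P gives P* = 2050/13, x* = 763/13.
With the subsidy, sellers receive Ps = Pb + 78 for each unit, where Pb is the price buyers pay.
Supply in terms of Pb becomes xs = -99 + 1(Pb + 78) = -21 + Pb. Setting this equal to demand: 106 - 0.3Pb = -21 + Pb, so Pb = 1270/13.
Sellers receive Ps = 1270/13 + 78 = 2284/13; x' = 106 − 0.3·(1270/13) = 997/13.
The subsidy expands output by 997/13 − 763/13 = 18 past the efficient level; on those units the gap between marginal cost and willingness to pay runs from 0 up to 78.
DWL = ½ × 78 × 18 = 702.

Deadweight loss = €702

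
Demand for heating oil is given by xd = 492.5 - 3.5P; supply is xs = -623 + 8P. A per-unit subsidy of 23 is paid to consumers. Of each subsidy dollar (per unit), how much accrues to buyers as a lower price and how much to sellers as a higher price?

Pre-subsidy: 492.5 - 3.5P = -623 + 8P gives P* = 97, x* = 153.
With the rebate, buyers effectively pay Pb = Ps − 23, where Ps is the price sellers receive.
Demand in terms of Ps becomes xd = 492.5 − 3.5(Ps − 23) = 573 - 3.5Ps. Setting this equal to supply: 573 - 3.5Ps = -623 + 8Ps, so Ps = 104.
Buyers pay Pb = 104 − 23 = 81; x' = -623 + 8·104 = 209.
Buyers' price falls by P* − Pb = 97 − 81 = 16; sellers' price rises by Ps − P* = 104 − 97 = 7.

Buyers gain 16 per unit; sellers gain 7 per unit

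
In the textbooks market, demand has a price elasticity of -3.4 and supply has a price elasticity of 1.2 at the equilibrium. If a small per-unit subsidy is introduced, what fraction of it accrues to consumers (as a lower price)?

For a small subsidy around the equilibrium, the benefit split depends on the relative slopes, which at a point are proportional to the elasticities.
Buyer share = εs/(εs + |εd|) = 1.2/(1.2 + 3.4) = 6/23; seller share = |εd|/(εs + |εd|) = 17/23.

Consumer share = 6/23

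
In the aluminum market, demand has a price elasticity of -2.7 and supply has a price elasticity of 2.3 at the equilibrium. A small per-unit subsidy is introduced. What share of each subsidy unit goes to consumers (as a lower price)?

For a small subsidy around the equilibrium, the benefit split depends on the relative slopes, which at a point are proportional to the elasticities.
Buyer share = εs/(εs + |εd|) = 2.3/(2.3 + 2.7) = 0.46; seller share = |εd|/(εs + |εd|) = 0.54.

Consumer share = 0.46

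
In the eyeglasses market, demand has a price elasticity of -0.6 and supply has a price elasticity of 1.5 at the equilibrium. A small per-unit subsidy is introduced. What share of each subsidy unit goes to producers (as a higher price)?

For a small subsidy around the equilibrium, the benefit split depends on the relative slopes, which at a point are proportional to the elasticities.
Buyer share = εs/(εs + |εd|) = 1.5/(1.5 + 0.6) = 5/7; seller share = |εd|/(εs + |εd|) = 2/7.
So producers capture 2/7 of the subsidy.

Producer share = 2/7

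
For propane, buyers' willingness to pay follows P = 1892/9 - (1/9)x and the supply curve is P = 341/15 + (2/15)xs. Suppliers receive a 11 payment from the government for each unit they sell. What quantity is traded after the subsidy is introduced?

x' = 812

Pre-subsidy: 1892/9 - (1/9)x = 341/15 + (2/15)x gives x* = 767 and P* = 125.
With the subsidy, sellers receive Ps = Pb + 11 for each unit, where Pb is the price buyers pay.
On the curves, Pb = 1892/9 - (1/9)x and Ps = 341/15 + (2/15)x; the wedge Ps − Pb = 11 gives 341/15 + (2/15)x − (1892/9 - (1/9)x) = 11, so x' = 812.
Then Pb = 1892/9 − (1/9)·812 = 120 and Ps = 341/15 + (2/15)·812 = 131.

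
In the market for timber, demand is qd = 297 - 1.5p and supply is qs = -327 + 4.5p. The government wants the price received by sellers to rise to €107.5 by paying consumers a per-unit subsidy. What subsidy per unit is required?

Required subsidy s = €14 per unit

At a seller price of 107.5, quantity supplied is -327 + 4.5·107.5 = 156.75.
Buyers absorb 156.75 only when they pay pb with 297 − 1.5·pb = 156.75, i.e. pb = 93.5.
s = ps − pb = 107.5 − 93.5 = 14.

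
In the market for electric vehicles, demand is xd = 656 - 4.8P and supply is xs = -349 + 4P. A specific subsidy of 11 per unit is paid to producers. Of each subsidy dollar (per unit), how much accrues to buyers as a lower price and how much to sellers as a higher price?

Buyers gain 5 per unit; sellers gain 6 per unit

Pre-subsidy: 656 - 4.8P = -349 + 4P gives P* = 5025/44, x* = 1186/11.
With the subsidy, sellers receive Ps = Pb + 11 for each unit, where Pb is the price buyers pay.
Supply in terms of Pb becomes xs = -349 + 4(Pb + 11) = -305 + 4Pb. Setting this equal to demand: 656 - 4.8Pb = -305 + 4Pb, so Pb = 4805/44.
Sellers receive Ps = 4805/44 + 11 = 5289/44; x' = 656 − 4.8·(4805/44) = 1450/11.
Buyers' price falls by P* − Pb = 5025/44 − 4805/44 = 5; sellers' price rises by Ps − P* = 5289/44 − 5025/44 = 6.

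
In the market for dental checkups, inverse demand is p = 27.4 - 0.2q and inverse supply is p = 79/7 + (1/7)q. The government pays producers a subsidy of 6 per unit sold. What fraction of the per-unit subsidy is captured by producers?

Producer share = 5/12

Pre-subsidy: 27.4 - 0.2q = 79/7 + (1/7)q gives q* = 47 and p* = 18.
With the subsidy, sellers receive ps = pb + 6 for each unit, where pb is the price buyers pay.
On the curves, pb = 27.4 - 0.2q and ps = 79/7 + (1/7)q; the wedge ps − pb = 6 gives 79/7 + (1/7)q − (27.4 - 0.2q) = 6, so q' = 64.5.
Then pb = 27.4 − 0.2·64.5 = 14.5 and ps = 79/7 + (1/7)·64.5 = 20.5.
Buyers' price falls by p* − pb = 18 − 14.5 = 3.5; sellers' price rises by ps − p* = 20.5 − 18 = 2.5.
So producers capture 2.5/6 = 5/12 of each unit of subsidy.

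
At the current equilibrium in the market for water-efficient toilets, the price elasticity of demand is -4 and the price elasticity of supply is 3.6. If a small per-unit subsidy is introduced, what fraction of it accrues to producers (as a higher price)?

For a small subsidy around the equilibrium, the benefit split depends on the relative slopes, which at a point are proportional to the elasticities.
Buyer share = εs/(εs + |εd|) = 3.6/(3.6 + 4) = 9/19; seller share = |εd|/(εs + |εd|) = 10/19.
So producers capture 10/19 of the subsidy.

Producer share = 10/19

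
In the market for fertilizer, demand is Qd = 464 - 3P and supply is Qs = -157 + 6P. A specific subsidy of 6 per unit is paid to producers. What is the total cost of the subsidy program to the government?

Government cost = 1614

Pre-subsidy: 464 - 3P = -157 + 6P gives P* = 69, Q* = 257.
With the subsidy, sellers receive Ps = Pb + 6 for each unit, where Pb is the price buyers pay.
Supply in terms of Pb becomes Qs = -157 + 6(Pb + 6) = -121 + 6Pb. Setting this equal to demand: 464 - 3Pb = -121 + 6Pb, so Pb = 65.
Sellers receive Ps = 65 + 6 = 71; Q' = 464 − 3·65 = 269.
Government outlay = subsidy × quantity = 6 × 269 = 1614.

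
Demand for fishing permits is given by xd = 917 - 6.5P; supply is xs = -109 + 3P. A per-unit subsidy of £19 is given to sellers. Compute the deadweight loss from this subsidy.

Deadweight loss = £370.5

Pre-subsidy: 917 - 6.5P = -109 + 3P gives P* = 108, x* = 215.
With the subsidy, sellers receive Ps = Pb + 19 for each unit, where Pb is the price buyers pay.
Supply in terms of Pb becomes xs = -109 + 3(Pb + 19) = -52 + 3Pb. Setting this equal to demand: 917 - 6.5Pb = -52 + 3Pb, so Pb = 102.
Sellers receive Ps = 102 + 19 = 121; x' = 917 − 6.5·102 = 254.
The subsidy expands output by 254 − 215 = 39 past the efficient level; on those units the gap between marginal cost and willingness to pay runs from 0 up to 19.
DWL = ½ × 19 × 39 = 370.5.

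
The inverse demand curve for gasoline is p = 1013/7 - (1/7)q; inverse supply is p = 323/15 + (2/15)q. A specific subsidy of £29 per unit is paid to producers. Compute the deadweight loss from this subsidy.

Pre-subsidy: 1013/7 - (1/7)q = 323/15 + (2/15)q gives q* = 446 and p* = 81.
With the subsidy, sellers receive ps = pb + 29 for each unit, where pb is the price buyers pay.
On the curves, pb = 1013/7 - (1/7)q and ps = 323/15 + (2/15)q; the wedge ps − pb = 29 gives 323/15 + (2/15)q − (1013/7 - (1/7)q) = 29, so q' = 551.
Then pb = 1013/7 − (1/7)·551 = 66 and ps = 323/15 + (2/15)·551 = 95.
The subsidy expands output by 551 − 446 = 105 past the efficient level; on those units the gap between marginal cost and willingness to pay runs from 0 up to 29.
DWL = ½ × 29 × 105 = 1522.5.

Deadweight loss = £1522.5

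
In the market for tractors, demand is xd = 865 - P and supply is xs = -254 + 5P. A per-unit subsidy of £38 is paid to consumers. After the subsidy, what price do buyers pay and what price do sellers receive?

Pre-subsidy: 865 - P = -254 + 5P gives P* = 186.5, x* = 678.5.
With the rebate, buyers effectively pay Pb = Ps − 38, where Ps is the price sellers receive.
Demand in terms of Ps becomes xd = 865 − 1(Ps − 38) = 903 - Ps. Setting this equal to supply: 903 - Ps = -254 + 5Ps, so Ps = 1157/6.
Buyers pay Pb = 1157/6 − 38 = 929/6; x' = -254 + 5·(1157/6) = 4261/6.

Buyers pay 929/6; sellers receive 1157/6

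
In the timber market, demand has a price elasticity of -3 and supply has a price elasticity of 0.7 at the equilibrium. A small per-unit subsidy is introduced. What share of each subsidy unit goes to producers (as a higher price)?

For a small subsidy around the equilibrium, the benefit split depends on the relative slopes, which at a point are proportional to the elasticities.
Buyer share = εs/(εs + |εd|) = 0.7/(0.7 + 3) = 7/37; seller share = |εd|/(εs + |εd|) = 30/37.
So producers capture 30/37 of the subsidy.

Producer share = 30/37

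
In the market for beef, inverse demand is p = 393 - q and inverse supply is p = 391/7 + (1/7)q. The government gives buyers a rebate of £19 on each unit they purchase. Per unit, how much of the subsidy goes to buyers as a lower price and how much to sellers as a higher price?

Buyers gain £16.625 per unit; sellers gain £2.375 per unit

Pre-subsidy: 393 - q = 391/7 + (1/7)q gives q* = 295 and p* = 98.
With the rebate, buyers effectively pay pb = ps − 19, where ps is the price sellers receive.
On the curves, pb = 393 - q and ps = 391/7 + (1/7)q; the wedge ps − pb = 19 gives 391/7 + (1/7)q − (393 - q) = 19, so q' = 311.625.
Then pb = 393 − 1·311.625 = 81.375 and ps = 391/7 + (1/7)·311.625 = 100.375.
Buyers' price falls by p* − pb = 98 − 81.375 = 16.625; sellers' price rises by ps − p* = 100.375 − 98 = 2.375.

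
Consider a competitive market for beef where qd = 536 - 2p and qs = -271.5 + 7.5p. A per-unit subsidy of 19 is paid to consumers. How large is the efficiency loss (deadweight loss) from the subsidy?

Pre-subsidy: 536 - 2p = -271.5 + 7.5p gives p* = 85, q* = 366.
With the rebate, buyers effectively pay pb = ps − 19, where ps is the price sellers receive.
Demand in terms of ps becomes qd = 536 − 2(ps − 19) = 574 - 2ps. Setting this equal to supply: 574 - 2ps = -271.5 + 7.5ps, so ps = 89.
Buyers pay pb = 89 − 19 = 70; q' = -271.5 + 7.5·89 = 396.
The subsidy expands output by 396 − 366 = 30 past the efficient level; on those units the gap between marginal cost and willingness to pay runs from 0 up to 19.
DWL = ½ × 19 × 30 = 285.

Deadweight loss = 285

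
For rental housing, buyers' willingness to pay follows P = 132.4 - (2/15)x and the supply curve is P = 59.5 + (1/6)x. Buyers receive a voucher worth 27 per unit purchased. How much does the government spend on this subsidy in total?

Government cost = 8991

Pre-subsidy: 132.4 - (2/15)x = 59.5 + (1/6)x gives x* = 243 and P* = 100.
With the rebate, buyers effectively pay Pb = Ps − 27, where Ps is the price sellers receive.
On the curves, Pb = 132.4 - (2/15)x and Ps = 59.5 + (1/6)x; the wedge Ps − Pb = 27 gives 59.5 + (1/6)x − (132.4 - (2/15)x) = 27, so x' = 333.
Then Pb = 132.4 − (2/15)·333 = 88 and Ps = 59.5 + (1/6)·333 = 115.
Government outlay = subsidy × quantity = 27 × 333 = 8991.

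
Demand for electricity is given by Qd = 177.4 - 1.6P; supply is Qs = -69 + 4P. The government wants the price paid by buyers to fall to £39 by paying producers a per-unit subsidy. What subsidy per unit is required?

At a buyer price of 39, quantity demanded is 177.4 − 1.6·39 = 115.
Sellers supply 115 only when they receive Ps with -69 + 4·Ps = 115, i.e. Ps = 46.
s = Ps − Pb = 46 − 39 = 7.

Required subsidy s = £7 per unit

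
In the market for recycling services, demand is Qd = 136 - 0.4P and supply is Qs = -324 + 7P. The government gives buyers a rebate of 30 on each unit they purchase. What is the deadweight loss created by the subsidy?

Pre-subsidy: 136 - 0.4P = -324 + 7P gives P* = 2300/37, Q* = 4112/37.
With the rebate, buyers effectively pay Pb = Ps − 30, where Ps is the price sellers receive.
Demand in terms of Ps becomes Qd = 136 − 0.4(Ps − 30) = 148 - 0.4Ps. Setting this equal to supply: 148 - 0.4Ps = -324 + 7Ps, so Ps = 2360/37.
Buyers pay Pb = 2360/37 − 30 = 1250/37; Q' = -324 + 7·(2360/37) = 4532/37.
The subsidy expands output by 4532/37 − 4112/37 = 420/37 past the efficient level; on those units the gap between marginal cost and willingness to pay runs from 0 up to 30.
DWL = ½ × 30 × 420/37 = 6300/37.

Deadweight loss = 6300/37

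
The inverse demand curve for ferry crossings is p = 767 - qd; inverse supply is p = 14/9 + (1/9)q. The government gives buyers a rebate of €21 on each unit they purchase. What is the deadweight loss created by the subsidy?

Pre-subsidy: 767 - q = 14/9 + (1/9)q gives q* = 688.9 and p* = 78.1.
With the rebate, buyers effectively pay pb = ps − 21, where ps is the price sellers receive.
On the curves, pb = 767 - q and ps = 14/9 + (1/9)q; the wedge ps − pb = 21 gives 14/9 + (1/9)q − (767 - q) = 21, so q' = 707.8.
Then pb = 767 − 1·707.8 = 59.2 and ps = 14/9 + (1/9)·707.8 = 80.2.
The subsidy expands output by 707.8 − 688.9 = 18.9 past the efficient level; on those units the gap between marginal cost and willingness to pay runs from 0 up to 21.
DWL = ½ × 21 × 18.9 = 198.45.

Deadweight loss = €198.45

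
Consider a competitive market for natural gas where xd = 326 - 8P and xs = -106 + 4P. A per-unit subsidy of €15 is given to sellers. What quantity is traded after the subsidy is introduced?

Pre-subsidy: 326 - 8P = -106 + 4P gives P* = 36, x* = 38.
With the subsidy, sellers receive Ps = Pb + 15 for each unit, where Pb is the price buyers pay.
Supply in terms of Pb becomes xs = -106 + 4(Pb + 15) = -46 + 4Pb. Setting this equal to demand: 326 - 8Pb = -46 + 4Pb, so Pb = 31.
Sellers receive Ps = 31 + 15 = 46; x' = 326 − 8·31 = 78.

x' = 78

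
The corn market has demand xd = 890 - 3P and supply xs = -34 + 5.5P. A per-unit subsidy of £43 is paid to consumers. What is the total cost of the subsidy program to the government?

Government cost = 473215/17

Pre-subsidy: 890 - 3P = -34 + 5.5P gives P* = 1848/17, x* = 9586/17.
With the rebate, buyers effectively pay Pb = Ps − 43, where Ps is the price sellers receive.
Demand in terms of Ps becomes xd = 890 − 3(Ps − 43) = 1019 - 3Ps. Setting this equal to supply: 1019 - 3Ps = -34 + 5.5Ps, so Ps = 2106/17.
Buyers pay Pb = 2106/17 − 43 = 1375/17; x' = -34 + 5.5·(2106/17) = 11005/17.
Government outlay = subsidy × quantity = 43 × 11005/17 = 473215/17.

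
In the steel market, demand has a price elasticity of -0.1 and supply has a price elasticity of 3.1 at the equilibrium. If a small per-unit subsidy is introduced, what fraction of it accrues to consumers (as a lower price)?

Consumer share = 0.96875

For a small subsidy around the equilibrium, the benefit split depends on the relative slopes, which at a point are proportional to the elasticities.
Buyer share = εs/(εs + |εd|) = 3.1/(3.1 + 0.1) = 0.96875; seller share = |εd|/(εs + |εd|) = 0.03125.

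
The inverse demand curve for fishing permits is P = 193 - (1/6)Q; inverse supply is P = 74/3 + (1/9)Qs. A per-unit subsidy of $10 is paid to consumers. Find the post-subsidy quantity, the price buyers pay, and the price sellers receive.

Q' = 642; buyers pay $86; sellers receive $96

Pre-subsidy: 193 - (1/6)Q = 74/3 + (1/9)Q gives Q* = 606 and P* = 92.
With the rebate, buyers effectively pay Pb = Ps − 10, where Ps is the price sellers receive.
On the curves, Pb = 193 - (1/6)Q and Ps = 74/3 + (1/9)Q; the wedge Ps − Pb = 10 gives 74/3 + (1/9)Q − (193 - (1/6)Q) = 10, so Q' = 642.
Then Pb = 193 − (1/6)·642 = 86 and Ps = 74/3 + (1/9)·642 = 96.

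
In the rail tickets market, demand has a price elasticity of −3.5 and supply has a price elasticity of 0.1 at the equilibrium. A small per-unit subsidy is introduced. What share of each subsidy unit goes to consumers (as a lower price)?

Consumer share = 1/36

For a small subsidy around the equilibrium, the benefit split depends on the relative slopes, which at a point are proportional to the elasticities.
Buyer share = εs/(εs + |εd|) = 0.1/(0.1 + 3.5) = 1/36; seller share = |εd|/(εs + |εd|) = 35/36.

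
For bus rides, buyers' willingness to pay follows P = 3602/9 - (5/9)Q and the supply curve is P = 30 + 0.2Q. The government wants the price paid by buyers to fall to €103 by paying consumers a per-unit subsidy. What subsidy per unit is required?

Required subsidy s = €34 per unit

At a buyer price of 103, quantity demanded is 720.4 − 1.8·103 = 535.
Sellers supply 535 only when they receive Ps = 30 + 0.2·535 = 137.
s = Ps − Pb = 137 − 103 = 34.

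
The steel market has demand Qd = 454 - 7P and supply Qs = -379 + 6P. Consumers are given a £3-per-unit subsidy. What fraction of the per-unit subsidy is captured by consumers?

Consumer share = 6/13

Pre-subsidy: 454 - 7P = -379 + 6P gives P* = 833/13, Q* = 71/13.
With the rebate, buyers effectively pay Pb = Ps − 3, where Ps is the price sellers receive.
Demand in terms of Ps becomes Qd = 454 − 7(Ps − 3) = 475 - 7Ps. Setting this equal to supply: 475 - 7Ps = -379 + 6Ps, so Ps = 854/13.
Buyers pay Pb = 854/13 − 3 = 815/13; Q' = -379 + 6·(854/13) = 197/13.
Buyers' price falls by P* − Pb = 833/13 − 815/13 = 18/13; sellers' price rises by Ps − P* = 854/13 − 833/13 = 21/13.
So consumers capture (18/13)/3 = 6/13 of each unit of subsidy.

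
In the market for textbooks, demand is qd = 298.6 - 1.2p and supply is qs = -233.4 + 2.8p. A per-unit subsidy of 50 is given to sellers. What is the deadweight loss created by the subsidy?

Pre-subsidy: 298.6 - 1.2p = -233.4 + 2.8p gives p* = 133, q* = 139.
With the subsidy, sellers receive ps = pb + 50 for each unit, where pb is the price buyers pay.
Supply in terms of pb becomes qs = -233.4 + 2.8(pb + 50) = -93.4 + 2.8pb. Setting this equal to demand: 298.6 - 1.2pb = -93.4 + 2.8pb, so pb = 98.
Sellers receive ps = 98 + 50 = 148; q' = 298.6 − 1.2·98 = 181.
The subsidy expands output by 181 − 139 = 42 past the efficient level; on those units the gap between marginal cost and willingness to pay runs from 0 up to 50.
DWL = ½ × 50 × 42 = 1050.

Deadweight loss = 1050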